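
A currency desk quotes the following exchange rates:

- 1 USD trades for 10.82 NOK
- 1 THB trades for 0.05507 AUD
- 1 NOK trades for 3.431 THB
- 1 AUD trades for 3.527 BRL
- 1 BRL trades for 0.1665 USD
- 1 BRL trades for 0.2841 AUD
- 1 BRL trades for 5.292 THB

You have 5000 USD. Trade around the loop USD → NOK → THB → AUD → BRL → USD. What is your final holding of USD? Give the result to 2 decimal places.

5000 USD × 10.82 = 54100 NOK
54100 NOK × 3.431 = 185617.1 THB
185617.1 THB × 0.05507 = 10221.933697 AUD
10221.933697 AUD × 3.527 = 36052.760149319 BRL
36052.760149319 BRL × 0.1665 = 6002.7845648616135 USD

6002.78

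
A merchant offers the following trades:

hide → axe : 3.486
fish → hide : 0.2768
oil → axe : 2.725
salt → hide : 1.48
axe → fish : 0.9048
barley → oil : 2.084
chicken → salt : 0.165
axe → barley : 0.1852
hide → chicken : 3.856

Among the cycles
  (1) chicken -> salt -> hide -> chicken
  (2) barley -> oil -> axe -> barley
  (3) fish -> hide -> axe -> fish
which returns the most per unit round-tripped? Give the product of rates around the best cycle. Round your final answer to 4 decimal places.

1.0517

(1) 0.165 × 1.48 × 3.856 = 0.94164
(2) 2.084 × 2.725 × 0.1852 = 1.05173
(3) 0.2768 × 3.486 × 0.9048 = 0.87306
Highest is cycle (2) at 1.0517 (>1, arbitrage).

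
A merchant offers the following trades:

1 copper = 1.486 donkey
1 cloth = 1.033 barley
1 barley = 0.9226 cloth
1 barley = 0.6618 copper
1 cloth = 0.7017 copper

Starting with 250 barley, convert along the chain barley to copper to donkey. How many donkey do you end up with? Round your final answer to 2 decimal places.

245.86

250 barley × 0.6618 = 165.45 copper
165.45 copper × 1.486 = 245.8587 donkey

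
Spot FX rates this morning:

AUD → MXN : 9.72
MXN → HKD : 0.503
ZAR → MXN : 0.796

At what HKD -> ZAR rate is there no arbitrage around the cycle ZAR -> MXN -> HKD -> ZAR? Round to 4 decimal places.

Known legs of the cycle: 0.796 × 0.503 = 0.400388
For no arbitrage the full-cycle product must be 1, so the missing rate is 1 / 0.400388 ≈ 2.497577.

2.4976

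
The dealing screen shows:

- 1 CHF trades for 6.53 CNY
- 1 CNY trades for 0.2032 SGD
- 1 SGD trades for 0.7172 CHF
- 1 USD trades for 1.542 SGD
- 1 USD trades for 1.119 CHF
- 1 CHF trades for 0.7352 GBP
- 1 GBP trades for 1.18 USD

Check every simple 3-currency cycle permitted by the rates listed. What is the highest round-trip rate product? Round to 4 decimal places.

0.9708

GBP→USD→CHF→GBP: 1.18 × 1.119 × 0.7352 = 0.97077
SGD→CHF→CNY→SGD: 0.7172 × 6.53 × 0.2032 = 0.95165
Maximum is GBP→USD→CHF→GBP at 0.9708; no arbitrage — every cycle loses value.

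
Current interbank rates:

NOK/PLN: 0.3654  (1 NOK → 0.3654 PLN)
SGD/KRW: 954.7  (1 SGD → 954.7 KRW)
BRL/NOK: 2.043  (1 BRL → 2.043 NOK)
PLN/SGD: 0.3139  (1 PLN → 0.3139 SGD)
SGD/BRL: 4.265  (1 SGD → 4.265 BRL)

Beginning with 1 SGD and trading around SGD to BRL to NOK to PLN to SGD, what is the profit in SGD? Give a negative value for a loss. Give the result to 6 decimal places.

-0.000582

1 SGD × 4.265 = 4.265 BRL
4.265 BRL × 2.043 = 8.713395 NOK
8.713395 NOK × 0.3654 = 3.183874533 PLN
3.183874533 PLN × 0.3139 = 0.9994182159087 SGD
Net change: 0.9994182159087 − 1 = -0.0005817840913 SGD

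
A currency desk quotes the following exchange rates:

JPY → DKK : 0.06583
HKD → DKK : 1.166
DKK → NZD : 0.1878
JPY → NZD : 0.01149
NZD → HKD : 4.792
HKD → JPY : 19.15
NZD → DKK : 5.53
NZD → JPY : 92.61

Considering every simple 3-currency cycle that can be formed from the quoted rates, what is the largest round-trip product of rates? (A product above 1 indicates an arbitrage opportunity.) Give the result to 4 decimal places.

NZD→JPY→DKK→NZD: 92.61 × 0.06583 × 0.1878 = 1.14493
HKD→JPY→NZD→HKD: 19.15 × 0.01149 × 4.792 = 1.05440
HKD→DKK→NZD→HKD: 1.166 × 0.1878 × 4.792 = 1.04933
Maximum is NZD→JPY→DKK→NZD at 1.1449; arbitrage exists.

1.1449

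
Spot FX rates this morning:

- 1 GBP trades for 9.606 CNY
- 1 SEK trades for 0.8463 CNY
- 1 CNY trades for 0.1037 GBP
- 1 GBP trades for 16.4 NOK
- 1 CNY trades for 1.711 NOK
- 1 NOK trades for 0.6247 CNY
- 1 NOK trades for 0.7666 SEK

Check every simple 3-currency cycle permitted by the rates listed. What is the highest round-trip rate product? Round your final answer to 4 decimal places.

1.1101

SEK→CNY→NOK→SEK: 0.8463 × 1.711 × 0.7666 = 1.11005
NOK→CNY→GBP→NOK: 0.6247 × 0.1037 × 16.4 = 1.06241
Maximum is SEK→CNY→NOK→SEK at 1.1101; arbitrage exists.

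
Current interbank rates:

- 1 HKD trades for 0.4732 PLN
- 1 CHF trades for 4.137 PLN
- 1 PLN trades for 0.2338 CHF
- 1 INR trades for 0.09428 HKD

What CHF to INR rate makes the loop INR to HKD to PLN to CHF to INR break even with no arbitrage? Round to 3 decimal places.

Known legs of the cycle: 0.09428 × 0.4732 × 0.2338 = 0.0104305886048
For no arbitrage the full-cycle product must be 1, so the missing rate is 1 / 0.0104305886048 ≈ 95.87187.

95.872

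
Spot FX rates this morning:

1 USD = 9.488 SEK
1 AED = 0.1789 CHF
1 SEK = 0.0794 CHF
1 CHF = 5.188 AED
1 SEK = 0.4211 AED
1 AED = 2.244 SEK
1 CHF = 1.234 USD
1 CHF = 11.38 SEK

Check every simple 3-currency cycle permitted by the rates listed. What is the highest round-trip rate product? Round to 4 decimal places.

0.9296

SEK→CHF→USD→SEK: 0.0794 × 1.234 × 9.488 = 0.92963
SEK→CHF→AED→SEK: 0.0794 × 5.188 × 2.244 = 0.92436
SEK→AED→CHF→SEK: 0.4211 × 0.1789 × 11.38 = 0.85731
Maximum is SEK→CHF→USD→SEK at 0.9296; no arbitrage — every cycle loses value.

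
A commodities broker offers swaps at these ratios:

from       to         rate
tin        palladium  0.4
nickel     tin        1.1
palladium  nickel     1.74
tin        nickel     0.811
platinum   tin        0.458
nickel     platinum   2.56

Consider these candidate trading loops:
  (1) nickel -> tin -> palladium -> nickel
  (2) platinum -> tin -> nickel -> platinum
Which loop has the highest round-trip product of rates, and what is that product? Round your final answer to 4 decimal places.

0.9509

(1) 1.1 × 0.4 × 1.74 = 0.76560
(2) 0.458 × 0.811 × 2.56 = 0.95088
Highest is cycle (2) at 0.9509 (≤1, no arbitrage).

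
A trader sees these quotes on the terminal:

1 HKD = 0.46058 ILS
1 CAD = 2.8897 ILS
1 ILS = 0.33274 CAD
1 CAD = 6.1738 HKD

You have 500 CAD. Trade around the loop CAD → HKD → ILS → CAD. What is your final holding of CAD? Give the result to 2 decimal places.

473.08

500 CAD × 6.1738 = 3086.9 HKD
3086.9 HKD × 0.46058 = 1421.764402 ILS
1421.764402 ILS × 0.33274 = 473.07788712148 CAD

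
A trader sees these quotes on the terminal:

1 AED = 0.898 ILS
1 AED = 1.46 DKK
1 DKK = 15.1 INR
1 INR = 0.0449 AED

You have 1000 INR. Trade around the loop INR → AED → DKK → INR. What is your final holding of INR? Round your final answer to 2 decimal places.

1000 INR × 0.0449 = 44.9 AED
44.9 AED × 1.46 = 65.554 DKK
65.554 DKK × 15.1 = 989.8654 INR

989.87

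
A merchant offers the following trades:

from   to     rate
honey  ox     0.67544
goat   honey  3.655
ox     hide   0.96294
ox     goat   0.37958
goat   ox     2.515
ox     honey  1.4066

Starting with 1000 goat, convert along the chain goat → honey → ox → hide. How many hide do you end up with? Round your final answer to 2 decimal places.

2377.24

1000 goat × 3.655 = 3655 honey
3655 honey × 0.67544 = 2468.7332 ox
2468.7332 ox × 0.96294 = 2377.241947608 hide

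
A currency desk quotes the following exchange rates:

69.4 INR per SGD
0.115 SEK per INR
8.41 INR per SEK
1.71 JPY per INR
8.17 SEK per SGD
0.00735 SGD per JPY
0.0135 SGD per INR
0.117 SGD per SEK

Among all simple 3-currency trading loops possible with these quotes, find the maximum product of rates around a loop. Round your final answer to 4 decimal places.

0.9338

INR→SEK→SGD→INR: 0.115 × 0.117 × 69.4 = 0.93378
INR→SGD→SEK→INR: 0.0135 × 8.17 × 8.41 = 0.92758
JPY→SGD→INR→JPY: 0.00735 × 69.4 × 1.71 = 0.87225
Maximum is INR→SEK→SGD→INR at 0.9338; no arbitrage — every cycle loses value.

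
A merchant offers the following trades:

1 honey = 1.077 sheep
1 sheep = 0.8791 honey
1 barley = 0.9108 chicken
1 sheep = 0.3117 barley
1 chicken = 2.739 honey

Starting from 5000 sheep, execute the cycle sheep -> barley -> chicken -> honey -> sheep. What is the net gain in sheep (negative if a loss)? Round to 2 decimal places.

5000 sheep × 0.3117 = 1558.5 barley
1558.5 barley × 0.9108 = 1419.4818 chicken
1419.4818 chicken × 2.739 = 3887.9606502 honey
3887.9606502 honey × 1.077 = 4187.3336202654 sheep
Net change: 4187.3336202654 − 5000 = -812.6663797346 sheep

-812.67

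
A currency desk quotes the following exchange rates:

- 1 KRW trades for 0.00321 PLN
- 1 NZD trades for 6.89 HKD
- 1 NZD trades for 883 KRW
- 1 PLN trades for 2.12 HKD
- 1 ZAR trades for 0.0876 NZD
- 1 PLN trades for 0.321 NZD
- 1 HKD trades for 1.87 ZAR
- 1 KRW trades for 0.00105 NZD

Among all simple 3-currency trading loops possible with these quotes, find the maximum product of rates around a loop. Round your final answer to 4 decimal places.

ZAR→NZD→HKD→ZAR: 0.0876 × 6.89 × 1.87 = 1.12866
KRW→PLN→NZD→KRW: 0.00321 × 0.321 × 883 = 0.90985
Maximum is ZAR→NZD→HKD→ZAR at 1.1287; arbitrage exists.

1.1287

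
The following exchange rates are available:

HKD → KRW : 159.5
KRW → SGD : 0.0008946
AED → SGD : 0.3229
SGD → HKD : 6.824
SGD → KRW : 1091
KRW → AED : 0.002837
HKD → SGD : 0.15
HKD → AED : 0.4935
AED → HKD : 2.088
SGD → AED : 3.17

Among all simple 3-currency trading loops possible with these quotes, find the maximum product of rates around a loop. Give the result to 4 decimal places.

HKD→AED→SGD→HKD: 0.4935 × 0.3229 × 6.824 = 1.08741
AED→SGD→KRW→AED: 0.3229 × 1091 × 0.002837 = 0.99943
HKD→SGD→AED→HKD: 0.15 × 3.17 × 2.088 = 0.99284
HKD→KRW→SGD→HKD: 159.5 × 0.0008946 × 6.824 = 0.97371
HKD→KRW→AED→HKD: 159.5 × 0.002837 × 2.088 = 0.94482
Maximum is HKD→AED→SGD→HKD at 1.0874; arbitrage exists.

1.0874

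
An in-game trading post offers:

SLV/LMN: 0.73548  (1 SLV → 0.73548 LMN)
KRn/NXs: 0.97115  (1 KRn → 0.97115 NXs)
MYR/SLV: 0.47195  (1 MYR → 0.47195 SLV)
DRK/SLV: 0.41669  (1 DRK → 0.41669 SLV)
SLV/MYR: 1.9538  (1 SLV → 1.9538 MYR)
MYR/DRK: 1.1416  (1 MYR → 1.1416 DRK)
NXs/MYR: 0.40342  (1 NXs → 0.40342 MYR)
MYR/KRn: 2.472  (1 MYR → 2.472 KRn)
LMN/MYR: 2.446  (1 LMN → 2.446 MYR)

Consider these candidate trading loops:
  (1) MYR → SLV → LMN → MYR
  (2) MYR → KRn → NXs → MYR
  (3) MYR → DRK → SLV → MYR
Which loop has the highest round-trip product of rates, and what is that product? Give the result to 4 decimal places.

(1) 0.47195 × 0.73548 × 2.446 = 0.84903
(2) 2.472 × 0.97115 × 0.40342 = 0.96848
(3) 1.1416 × 0.41669 × 1.9538 = 0.92941
Highest is cycle (2) at 0.9685 (≤1, no arbitrage).

0.9685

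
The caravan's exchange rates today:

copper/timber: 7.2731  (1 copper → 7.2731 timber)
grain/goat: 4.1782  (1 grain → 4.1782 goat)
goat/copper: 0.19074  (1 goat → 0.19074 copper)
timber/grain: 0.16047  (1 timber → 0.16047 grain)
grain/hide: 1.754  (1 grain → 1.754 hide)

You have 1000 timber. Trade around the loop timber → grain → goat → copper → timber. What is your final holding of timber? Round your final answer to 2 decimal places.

1000 timber × 0.16047 = 160.47 grain
160.47 grain × 4.1782 = 670.475754 goat
670.475754 goat × 0.19074 = 127.88654531796 copper
127.88654531796 copper × 7.2731 = 930.131632752054876 timber

930.13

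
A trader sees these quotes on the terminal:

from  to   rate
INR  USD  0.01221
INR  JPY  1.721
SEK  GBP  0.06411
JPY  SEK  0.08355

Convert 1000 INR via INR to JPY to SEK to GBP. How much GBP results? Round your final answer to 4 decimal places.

9.2183

1000 INR × 1.721 = 1721 JPY
1721 JPY × 0.08355 = 143.78955 SEK
143.78955 SEK × 0.06411 = 9.2183480505 GBP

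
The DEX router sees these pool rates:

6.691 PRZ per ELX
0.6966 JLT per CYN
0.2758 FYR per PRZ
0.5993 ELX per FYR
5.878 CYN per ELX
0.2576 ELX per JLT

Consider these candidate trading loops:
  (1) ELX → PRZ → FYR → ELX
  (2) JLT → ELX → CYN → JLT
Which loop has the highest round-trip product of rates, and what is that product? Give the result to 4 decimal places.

(1) 6.691 × 0.2758 × 0.5993 = 1.10593
(2) 0.2576 × 5.878 × 0.6966 = 1.05477
Highest is cycle (1) at 1.1059 (>1, arbitrage).

1.1059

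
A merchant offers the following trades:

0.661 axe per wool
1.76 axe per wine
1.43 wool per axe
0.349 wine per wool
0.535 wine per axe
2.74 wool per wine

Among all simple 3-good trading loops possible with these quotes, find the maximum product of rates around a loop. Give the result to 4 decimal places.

0.9690

axe→wine→wool→axe: 0.535 × 2.74 × 0.661 = 0.96896
axe→wool→wine→axe: 1.43 × 0.349 × 1.76 = 0.87836
Maximum is axe→wine→wool→axe at 0.9690; no arbitrage — every cycle loses value.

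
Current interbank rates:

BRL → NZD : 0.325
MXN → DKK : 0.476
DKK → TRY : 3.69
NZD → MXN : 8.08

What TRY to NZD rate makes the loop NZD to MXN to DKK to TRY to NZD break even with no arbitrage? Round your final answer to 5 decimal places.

0.07046

Known legs of the cycle: 8.08 × 0.476 × 3.69 = 14.1920352
For no arbitrage the full-cycle product must be 1, so the missing rate is 1 / 14.1920352 ≈ 0.0704621.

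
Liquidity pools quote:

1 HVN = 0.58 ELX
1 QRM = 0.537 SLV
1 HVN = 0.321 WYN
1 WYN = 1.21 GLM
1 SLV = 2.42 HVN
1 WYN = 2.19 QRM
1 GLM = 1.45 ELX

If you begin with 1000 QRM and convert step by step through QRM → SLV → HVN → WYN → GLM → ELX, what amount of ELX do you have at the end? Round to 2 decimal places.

731.89

1000 QRM × 0.537 = 537 SLV
537 SLV × 2.42 = 1299.54 HVN
1299.54 HVN × 0.321 = 417.15234 WYN
417.15234 WYN × 1.21 = 504.7543314 GLM
504.7543314 GLM × 1.45 = 731.89378053 ELX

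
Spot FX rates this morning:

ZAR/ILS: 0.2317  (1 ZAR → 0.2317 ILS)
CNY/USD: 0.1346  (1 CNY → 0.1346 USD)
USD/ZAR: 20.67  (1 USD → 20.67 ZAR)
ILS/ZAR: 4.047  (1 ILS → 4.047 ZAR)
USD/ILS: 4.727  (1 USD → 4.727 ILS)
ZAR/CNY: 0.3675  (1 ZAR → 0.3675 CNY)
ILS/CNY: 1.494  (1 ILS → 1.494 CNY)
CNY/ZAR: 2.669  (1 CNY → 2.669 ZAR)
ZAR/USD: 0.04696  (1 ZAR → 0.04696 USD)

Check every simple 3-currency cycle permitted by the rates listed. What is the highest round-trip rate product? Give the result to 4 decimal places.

1.0225

USD→ZAR→CNY→USD: 20.67 × 0.3675 × 0.1346 = 1.02245
USD→ILS→CNY→USD: 4.727 × 1.494 × 0.1346 = 0.95056
ILS→CNY→ZAR→ILS: 1.494 × 2.669 × 0.2317 = 0.92390
USD→ILS→ZAR→USD: 4.727 × 4.047 × 0.04696 = 0.89835
Maximum is USD→ZAR→CNY→USD at 1.0225; arbitrage exists.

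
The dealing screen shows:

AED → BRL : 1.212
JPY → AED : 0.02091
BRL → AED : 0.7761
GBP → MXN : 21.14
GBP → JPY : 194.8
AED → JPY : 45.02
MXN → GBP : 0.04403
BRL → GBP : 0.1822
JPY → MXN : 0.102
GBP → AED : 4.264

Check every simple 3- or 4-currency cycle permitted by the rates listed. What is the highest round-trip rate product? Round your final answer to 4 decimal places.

BRL→GBP→AED→BRL: 0.1822 × 4.264 × 1.212 = 0.94160
JPY→AED→BRL→GBP→JPY: 0.02091 × 1.212 × 0.1822 × 194.8 = 0.89949
MXN→GBP→JPY→MXN: 0.04403 × 194.8 × 0.102 = 0.87486
MXN→GBP→AED→JPY→MXN: 0.04403 × 4.264 × 45.02 × 0.102 = 0.86213
Maximum is BRL→GBP→AED→BRL at 0.9416; no arbitrage — every cycle loses value.

0.9416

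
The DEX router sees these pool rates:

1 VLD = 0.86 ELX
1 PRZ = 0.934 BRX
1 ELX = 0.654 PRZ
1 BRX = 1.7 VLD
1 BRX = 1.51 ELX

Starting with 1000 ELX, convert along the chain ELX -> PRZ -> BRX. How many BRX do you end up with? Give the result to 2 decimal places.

610.84

1000 ELX × 0.654 = 654 PRZ
654 PRZ × 0.934 = 610.836 BRX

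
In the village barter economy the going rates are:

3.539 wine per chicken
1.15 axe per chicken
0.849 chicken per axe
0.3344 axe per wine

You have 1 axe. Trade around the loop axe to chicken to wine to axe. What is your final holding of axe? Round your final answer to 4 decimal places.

1 axe × 0.849 = 0.849 chicken
0.849 chicken × 3.539 = 3.004611 wine
3.004611 wine × 0.3344 = 1.0047419184 axe

1.0047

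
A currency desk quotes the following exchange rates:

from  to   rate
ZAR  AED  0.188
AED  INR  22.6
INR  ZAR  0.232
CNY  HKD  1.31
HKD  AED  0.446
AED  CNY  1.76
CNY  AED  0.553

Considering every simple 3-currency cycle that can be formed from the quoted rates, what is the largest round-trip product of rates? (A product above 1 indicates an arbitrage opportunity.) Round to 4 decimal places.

CNY→HKD→AED→CNY: 1.31 × 0.446 × 1.76 = 1.02830
INR→ZAR→AED→INR: 0.232 × 0.188 × 22.6 = 0.98572
Maximum is CNY→HKD→AED→CNY at 1.0283; arbitrage exists.

1.0283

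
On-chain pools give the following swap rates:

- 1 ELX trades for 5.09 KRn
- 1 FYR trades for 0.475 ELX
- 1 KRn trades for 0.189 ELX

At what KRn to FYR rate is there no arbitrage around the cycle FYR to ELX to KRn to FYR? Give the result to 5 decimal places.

Known legs of the cycle: 0.475 × 5.09 = 2.41775
For no arbitrage the full-cycle product must be 1, so the missing rate is 1 / 2.41775 ≈ 0.4136077.

0.41361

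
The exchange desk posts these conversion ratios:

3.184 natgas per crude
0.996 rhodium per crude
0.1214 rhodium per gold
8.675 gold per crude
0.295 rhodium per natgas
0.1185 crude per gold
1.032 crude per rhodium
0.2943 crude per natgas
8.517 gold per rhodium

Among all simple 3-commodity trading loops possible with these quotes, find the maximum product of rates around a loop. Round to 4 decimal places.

gold→rhodium→crude→gold: 0.1214 × 1.032 × 8.675 = 1.08685
gold→crude→rhodium→gold: 0.1185 × 0.996 × 8.517 = 1.00523
natgas→rhodium→crude→natgas: 0.295 × 1.032 × 3.184 = 0.96934
Maximum is gold→rhodium→crude→gold at 1.0868; arbitrage exists.

1.0868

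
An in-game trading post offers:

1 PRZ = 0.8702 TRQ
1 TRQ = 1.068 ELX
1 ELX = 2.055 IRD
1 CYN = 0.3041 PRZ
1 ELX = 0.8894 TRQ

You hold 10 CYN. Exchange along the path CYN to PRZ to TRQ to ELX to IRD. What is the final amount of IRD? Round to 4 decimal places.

5.8079

10 CYN × 0.3041 = 3.041 PRZ
3.041 PRZ × 0.8702 = 2.6462782 TRQ
2.6462782 TRQ × 1.068 = 2.8262251176 ELX
2.8262251176 ELX × 2.055 = 5.807892616668 IRD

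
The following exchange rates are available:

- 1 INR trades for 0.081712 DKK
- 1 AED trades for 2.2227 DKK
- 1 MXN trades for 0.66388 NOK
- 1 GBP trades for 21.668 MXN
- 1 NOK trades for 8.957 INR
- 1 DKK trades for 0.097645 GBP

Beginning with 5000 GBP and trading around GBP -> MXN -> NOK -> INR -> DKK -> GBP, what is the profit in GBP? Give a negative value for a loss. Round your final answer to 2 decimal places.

140.16

5000 GBP × 21.668 = 108340 MXN
108340 MXN × 0.66388 = 71924.7592 NOK
71924.7592 NOK × 8.957 = 644230.0681544 INR
644230.0681544 INR × 0.081712 = 52641.3273290323328 DKK
52641.3273290323328 DKK × 0.097645 = 5140.162407043362136256 GBP
Net change: 5140.162407043362136256 − 5000 = 140.162407043362136256 GBP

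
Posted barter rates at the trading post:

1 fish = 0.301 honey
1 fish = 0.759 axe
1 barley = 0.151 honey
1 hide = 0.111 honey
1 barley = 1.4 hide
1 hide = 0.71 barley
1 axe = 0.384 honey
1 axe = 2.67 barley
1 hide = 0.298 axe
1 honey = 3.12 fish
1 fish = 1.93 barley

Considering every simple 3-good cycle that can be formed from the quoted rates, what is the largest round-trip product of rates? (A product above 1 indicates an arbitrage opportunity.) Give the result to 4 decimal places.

1.1139

hide→axe→barley→hide: 0.298 × 2.67 × 1.4 = 1.11392
honey→fish→axe→honey: 3.12 × 0.759 × 0.384 = 0.90934
barley→honey→fish→barley: 0.151 × 3.12 × 1.93 = 0.90926
Maximum is hide→axe→barley→hide at 1.1139; arbitrage exists.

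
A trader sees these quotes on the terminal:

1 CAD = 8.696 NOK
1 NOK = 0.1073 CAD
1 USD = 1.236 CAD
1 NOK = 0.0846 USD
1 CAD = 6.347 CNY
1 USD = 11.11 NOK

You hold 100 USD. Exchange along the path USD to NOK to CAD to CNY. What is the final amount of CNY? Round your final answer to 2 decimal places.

100 USD × 11.11 = 1111 NOK
1111 NOK × 0.1073 = 119.2103 CAD
119.2103 CAD × 6.347 = 756.6277741 CNY

756.63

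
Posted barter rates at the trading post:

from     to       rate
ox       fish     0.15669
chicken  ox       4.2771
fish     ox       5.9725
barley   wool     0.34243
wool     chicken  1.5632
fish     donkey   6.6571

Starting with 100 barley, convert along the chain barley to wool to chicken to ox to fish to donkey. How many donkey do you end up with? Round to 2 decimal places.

238.82

100 barley × 0.34243 = 34.243 wool
34.243 wool × 1.5632 = 53.5286576 chicken
53.5286576 chicken × 4.2771 = 228.94742142096 ox
228.94742142096 ox × 0.15669 = 35.8737714624502224 fish
35.8737714624502224 fish × 6.6571 = 238.81528400267737553904 donkey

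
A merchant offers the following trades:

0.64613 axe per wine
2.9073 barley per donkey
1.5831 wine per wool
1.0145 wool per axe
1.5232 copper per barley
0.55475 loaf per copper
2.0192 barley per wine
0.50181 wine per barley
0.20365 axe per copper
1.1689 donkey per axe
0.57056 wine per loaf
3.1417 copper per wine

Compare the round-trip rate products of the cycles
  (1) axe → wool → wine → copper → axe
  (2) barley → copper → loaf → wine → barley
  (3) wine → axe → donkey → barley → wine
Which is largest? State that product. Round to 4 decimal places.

(1) 1.0145 × 1.5831 × 3.1417 × 0.20365 = 1.02757
(2) 1.5232 × 0.55475 × 0.57056 × 2.0192 = 0.97350
(3) 0.64613 × 1.1689 × 2.9073 × 0.50181 = 1.10186
Highest is cycle (3) at 1.1019 (>1, arbitrage).

1.1019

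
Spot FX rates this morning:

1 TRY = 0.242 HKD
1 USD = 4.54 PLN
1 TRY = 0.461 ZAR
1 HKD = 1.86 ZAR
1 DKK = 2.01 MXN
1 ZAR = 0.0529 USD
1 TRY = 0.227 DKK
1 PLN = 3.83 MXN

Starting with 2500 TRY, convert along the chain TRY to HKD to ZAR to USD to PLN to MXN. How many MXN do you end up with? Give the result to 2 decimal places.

2500 TRY × 0.242 = 605 HKD
605 HKD × 1.86 = 1125.3 ZAR
1125.3 ZAR × 0.0529 = 59.52837 USD
59.52837 USD × 4.54 = 270.2587998 PLN
270.2587998 PLN × 3.83 = 1035.091203234 MXN

1035.09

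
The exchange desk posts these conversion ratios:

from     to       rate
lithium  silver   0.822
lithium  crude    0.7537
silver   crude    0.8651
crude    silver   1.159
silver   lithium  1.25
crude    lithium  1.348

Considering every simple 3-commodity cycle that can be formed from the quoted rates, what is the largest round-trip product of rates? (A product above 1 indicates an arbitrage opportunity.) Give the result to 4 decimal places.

crude→silver→lithium→crude: 1.159 × 1.25 × 0.7537 = 1.09192
crude→lithium→silver→crude: 1.348 × 0.822 × 0.8651 = 0.95858
Maximum is crude→silver→lithium→crude at 1.0919; arbitrage exists.

1.0919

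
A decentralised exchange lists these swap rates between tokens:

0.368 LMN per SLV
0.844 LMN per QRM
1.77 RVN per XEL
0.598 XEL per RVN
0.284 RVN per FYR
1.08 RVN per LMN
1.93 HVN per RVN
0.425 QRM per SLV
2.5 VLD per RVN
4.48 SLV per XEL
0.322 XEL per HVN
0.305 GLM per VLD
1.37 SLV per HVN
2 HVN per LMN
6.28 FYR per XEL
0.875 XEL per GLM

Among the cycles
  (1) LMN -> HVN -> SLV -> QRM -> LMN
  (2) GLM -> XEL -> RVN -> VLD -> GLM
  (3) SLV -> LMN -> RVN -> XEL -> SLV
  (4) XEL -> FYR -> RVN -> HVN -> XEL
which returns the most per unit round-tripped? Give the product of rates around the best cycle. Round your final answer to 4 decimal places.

(1) 2 × 1.37 × 0.425 × 0.844 = 0.98284
(2) 0.875 × 1.77 × 2.5 × 0.305 = 1.18092
(3) 0.368 × 1.08 × 0.598 × 4.48 = 1.06476
(4) 6.28 × 0.284 × 1.93 × 0.322 = 1.10839
Highest is cycle (2) at 1.1809 (>1, arbitrage).

1.1809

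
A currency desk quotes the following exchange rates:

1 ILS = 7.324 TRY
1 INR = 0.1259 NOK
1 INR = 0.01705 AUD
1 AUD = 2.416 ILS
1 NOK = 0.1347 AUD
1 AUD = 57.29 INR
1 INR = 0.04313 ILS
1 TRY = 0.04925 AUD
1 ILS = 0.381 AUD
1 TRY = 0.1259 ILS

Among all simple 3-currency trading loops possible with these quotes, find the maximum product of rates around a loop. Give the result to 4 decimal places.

INR→NOK→AUD→INR: 0.1259 × 0.1347 × 57.29 = 0.97157
INR→ILS→AUD→INR: 0.04313 × 0.381 × 57.29 = 0.94142
AUD→ILS→TRY→AUD: 2.416 × 7.324 × 0.04925 = 0.87147
Maximum is INR→NOK→AUD→INR at 0.9716; no arbitrage — every cycle loses value.

0.9716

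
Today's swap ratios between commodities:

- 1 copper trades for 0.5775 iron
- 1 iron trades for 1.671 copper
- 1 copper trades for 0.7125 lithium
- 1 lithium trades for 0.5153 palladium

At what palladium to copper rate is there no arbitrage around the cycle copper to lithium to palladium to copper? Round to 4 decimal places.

2.7237

Known legs of the cycle: 0.7125 × 0.5153 = 0.36715125
For no arbitrage the full-cycle product must be 1, so the missing rate is 1 / 0.36715125 ≈ 2.723673.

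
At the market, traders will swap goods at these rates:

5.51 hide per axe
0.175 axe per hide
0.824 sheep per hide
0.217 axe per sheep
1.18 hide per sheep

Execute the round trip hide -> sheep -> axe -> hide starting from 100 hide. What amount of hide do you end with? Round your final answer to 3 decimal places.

98.523

100 hide × 0.824 = 82.4 sheep
82.4 sheep × 0.217 = 17.8808 axe
17.8808 axe × 5.51 = 98.523208 hide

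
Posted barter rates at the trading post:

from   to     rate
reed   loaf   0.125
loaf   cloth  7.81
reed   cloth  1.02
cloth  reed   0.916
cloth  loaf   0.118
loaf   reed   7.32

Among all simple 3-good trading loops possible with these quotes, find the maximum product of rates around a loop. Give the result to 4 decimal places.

loaf→cloth→reed→loaf: 7.81 × 0.916 × 0.125 = 0.89425
loaf→reed→cloth→loaf: 7.32 × 1.02 × 0.118 = 0.88104
Maximum is loaf→cloth→reed→loaf at 0.8942; no arbitrage — every cycle loses value.

0.8942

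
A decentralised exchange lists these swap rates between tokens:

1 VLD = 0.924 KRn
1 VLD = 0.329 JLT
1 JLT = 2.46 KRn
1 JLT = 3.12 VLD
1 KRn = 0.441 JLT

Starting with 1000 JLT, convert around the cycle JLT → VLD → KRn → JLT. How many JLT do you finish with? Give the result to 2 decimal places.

1000 JLT × 3.12 = 3120 VLD
3120 VLD × 0.924 = 2882.88 KRn
2882.88 KRn × 0.441 = 1271.35008 JLT

1271.35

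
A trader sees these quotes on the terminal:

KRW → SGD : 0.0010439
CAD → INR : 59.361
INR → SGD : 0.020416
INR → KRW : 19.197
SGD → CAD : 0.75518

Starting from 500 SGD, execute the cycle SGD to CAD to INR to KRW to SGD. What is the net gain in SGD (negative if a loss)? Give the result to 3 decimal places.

-50.827

500 SGD × 0.75518 = 377.59 CAD
377.59 CAD × 59.361 = 22414.11999 INR
22414.11999 INR × 19.197 = 430283.86144803 KRW
430283.86144803 KRW × 0.0010439 = 449.173322965598517 SGD
Net change: 449.173322965598517 − 500 = -50.826677034401483 SGD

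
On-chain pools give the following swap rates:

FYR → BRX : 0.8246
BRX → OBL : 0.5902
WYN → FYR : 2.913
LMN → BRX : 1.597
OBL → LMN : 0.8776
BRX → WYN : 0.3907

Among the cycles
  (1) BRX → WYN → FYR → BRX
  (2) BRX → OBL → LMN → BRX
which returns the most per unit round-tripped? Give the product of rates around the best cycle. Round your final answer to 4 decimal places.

0.9385

(1) 0.3907 × 2.913 × 0.8246 = 0.93848
(2) 0.5902 × 0.8776 × 1.597 = 0.82718
Highest is cycle (1) at 0.9385 (≤1, no arbitrage).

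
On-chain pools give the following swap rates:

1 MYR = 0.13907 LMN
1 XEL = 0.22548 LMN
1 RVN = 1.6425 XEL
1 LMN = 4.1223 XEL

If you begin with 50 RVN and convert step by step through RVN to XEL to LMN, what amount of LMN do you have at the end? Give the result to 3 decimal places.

50 RVN × 1.6425 = 82.125 XEL
82.125 XEL × 0.22548 = 18.517545 LMN

18.518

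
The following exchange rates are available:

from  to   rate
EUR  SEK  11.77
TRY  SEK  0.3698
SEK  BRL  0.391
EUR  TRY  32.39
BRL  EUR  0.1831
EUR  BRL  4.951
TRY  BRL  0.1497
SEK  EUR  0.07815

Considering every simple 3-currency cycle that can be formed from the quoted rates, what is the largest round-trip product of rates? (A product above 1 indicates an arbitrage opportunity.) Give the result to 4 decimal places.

EUR→TRY→SEK→EUR: 32.39 × 0.3698 × 0.07815 = 0.93607
BRL→EUR→TRY→BRL: 0.1831 × 32.39 × 0.1497 = 0.88781
BRL→EUR→SEK→BRL: 0.1831 × 11.77 × 0.391 = 0.84264
Maximum is EUR→TRY→SEK→EUR at 0.9361; no arbitrage — every cycle loses value.

0.9361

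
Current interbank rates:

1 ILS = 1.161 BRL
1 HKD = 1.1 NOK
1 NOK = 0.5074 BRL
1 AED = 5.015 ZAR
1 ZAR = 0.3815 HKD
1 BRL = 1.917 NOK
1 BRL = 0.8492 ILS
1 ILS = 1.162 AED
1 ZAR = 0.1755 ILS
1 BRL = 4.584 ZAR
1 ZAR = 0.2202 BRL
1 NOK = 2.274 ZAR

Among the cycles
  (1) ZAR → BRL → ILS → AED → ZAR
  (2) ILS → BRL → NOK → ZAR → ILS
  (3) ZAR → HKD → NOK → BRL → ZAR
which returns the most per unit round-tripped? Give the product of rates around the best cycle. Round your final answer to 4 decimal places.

1.0897

(1) 0.2202 × 0.8492 × 1.162 × 5.015 = 1.08969
(2) 1.161 × 1.917 × 2.274 × 0.1755 = 0.88822
(3) 0.3815 × 1.1 × 0.5074 × 4.584 = 0.97607
Highest is cycle (1) at 1.0897 (>1, arbitrage).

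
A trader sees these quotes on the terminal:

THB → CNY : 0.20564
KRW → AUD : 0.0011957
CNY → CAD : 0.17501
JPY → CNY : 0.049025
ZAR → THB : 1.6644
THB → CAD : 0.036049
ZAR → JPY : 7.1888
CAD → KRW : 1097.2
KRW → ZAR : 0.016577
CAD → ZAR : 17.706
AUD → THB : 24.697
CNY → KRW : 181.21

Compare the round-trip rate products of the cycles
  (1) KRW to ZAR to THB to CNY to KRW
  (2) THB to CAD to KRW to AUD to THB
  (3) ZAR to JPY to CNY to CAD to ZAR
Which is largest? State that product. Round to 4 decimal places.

(1) 0.016577 × 1.6644 × 0.20564 × 181.21 = 1.02814
(2) 0.036049 × 1097.2 × 0.0011957 × 24.697 = 1.16801
(3) 7.1888 × 0.049025 × 0.17501 × 17.706 = 1.09209
Highest is cycle (2) at 1.1680 (>1, arbitrage).

1.1680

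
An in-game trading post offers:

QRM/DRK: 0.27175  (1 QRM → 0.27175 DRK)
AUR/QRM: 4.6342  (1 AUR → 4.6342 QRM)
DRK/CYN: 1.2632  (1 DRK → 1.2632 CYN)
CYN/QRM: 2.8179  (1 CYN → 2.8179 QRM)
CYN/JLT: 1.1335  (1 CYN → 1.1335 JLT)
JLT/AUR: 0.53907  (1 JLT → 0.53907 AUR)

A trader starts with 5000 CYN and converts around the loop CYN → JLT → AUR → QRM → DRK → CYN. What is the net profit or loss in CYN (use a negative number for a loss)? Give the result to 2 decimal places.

5000 CYN × 1.1335 = 5667.5 JLT
5667.5 JLT × 0.53907 = 3055.179225 AUR
3055.179225 AUR × 4.6342 = 14158.311564495 QRM
14158.311564495 QRM × 0.27175 = 3847.52116765151625 DRK
3847.52116765151625 DRK × 1.2632 = 4860.188738977395327 CYN
Net change: 4860.188738977395327 − 5000 = -139.811261022604673 CYN

-139.81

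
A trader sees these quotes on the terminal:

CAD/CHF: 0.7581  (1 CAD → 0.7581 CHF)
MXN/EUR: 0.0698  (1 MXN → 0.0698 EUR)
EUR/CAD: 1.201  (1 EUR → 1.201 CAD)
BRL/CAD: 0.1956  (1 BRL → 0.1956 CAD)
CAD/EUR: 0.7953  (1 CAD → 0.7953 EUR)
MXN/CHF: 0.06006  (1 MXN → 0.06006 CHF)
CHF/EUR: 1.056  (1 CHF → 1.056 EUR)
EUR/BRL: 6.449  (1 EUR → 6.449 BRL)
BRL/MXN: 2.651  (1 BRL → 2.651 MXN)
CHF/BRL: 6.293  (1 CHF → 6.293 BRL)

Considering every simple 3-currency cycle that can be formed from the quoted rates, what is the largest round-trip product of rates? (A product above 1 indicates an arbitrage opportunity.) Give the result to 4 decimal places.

1.1933

MXN→EUR→BRL→MXN: 0.0698 × 6.449 × 2.651 = 1.19332
CAD→EUR→BRL→CAD: 0.7953 × 6.449 × 0.1956 = 1.00321
CHF→BRL→MXN→CHF: 6.293 × 2.651 × 0.06006 = 1.00197
CHF→EUR→CAD→CHF: 1.056 × 1.201 × 0.7581 = 0.96146
CHF→BRL→CAD→CHF: 6.293 × 0.1956 × 0.7581 = 0.93315
Maximum is MXN→EUR→BRL→MXN at 1.1933; arbitrage exists.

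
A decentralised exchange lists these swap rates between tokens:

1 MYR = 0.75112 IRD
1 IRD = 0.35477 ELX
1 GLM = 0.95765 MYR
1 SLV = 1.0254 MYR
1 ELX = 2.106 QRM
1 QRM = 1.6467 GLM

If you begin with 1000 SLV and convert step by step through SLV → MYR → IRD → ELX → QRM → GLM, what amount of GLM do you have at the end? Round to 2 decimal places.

947.59

1000 SLV × 1.0254 = 1025.4 MYR
1025.4 MYR × 0.75112 = 770.198448 IRD
770.198448 IRD × 0.35477 = 273.24330339696 ELX
273.24330339696 ELX × 2.106 = 575.45039695399776 QRM
575.45039695399776 QRM × 1.6467 = 947.594168664148111392 GLM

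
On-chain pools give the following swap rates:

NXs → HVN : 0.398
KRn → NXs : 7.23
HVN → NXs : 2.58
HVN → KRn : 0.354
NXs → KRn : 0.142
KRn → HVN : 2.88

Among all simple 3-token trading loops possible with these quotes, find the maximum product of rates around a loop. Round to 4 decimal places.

KRn→HVN→NXs→KRn: 2.88 × 2.58 × 0.142 = 1.05512
KRn→NXs→HVN→KRn: 7.23 × 0.398 × 0.354 = 1.01865
Maximum is KRn→HVN→NXs→KRn at 1.0551; arbitrage exists.

1.0551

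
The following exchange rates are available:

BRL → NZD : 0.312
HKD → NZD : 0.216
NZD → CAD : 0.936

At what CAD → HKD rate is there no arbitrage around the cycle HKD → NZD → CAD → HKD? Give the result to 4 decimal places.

Known legs of the cycle: 0.216 × 0.936 = 0.202176
For no arbitrage the full-cycle product must be 1, so the missing rate is 1 / 0.202176 ≈ 4.946186.

4.9462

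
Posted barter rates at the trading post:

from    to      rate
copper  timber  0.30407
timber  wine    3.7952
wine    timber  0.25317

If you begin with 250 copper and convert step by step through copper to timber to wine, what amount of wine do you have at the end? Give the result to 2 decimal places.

288.50

250 copper × 0.30407 = 76.0175 timber
76.0175 timber × 3.7952 = 288.501616 wine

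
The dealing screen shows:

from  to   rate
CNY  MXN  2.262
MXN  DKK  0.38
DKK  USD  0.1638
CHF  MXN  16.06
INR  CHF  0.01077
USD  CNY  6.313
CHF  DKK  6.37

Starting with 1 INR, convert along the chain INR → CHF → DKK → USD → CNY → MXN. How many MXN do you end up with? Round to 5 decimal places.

1 INR × 0.01077 = 0.01077 CHF
0.01077 CHF × 6.37 = 0.0686049 DKK
0.0686049 DKK × 0.1638 = 0.01123748262 USD
0.01123748262 USD × 6.313 = 0.07094222778006 CNY
0.07094222778006 CNY × 2.262 = 0.16047131923849572 MXN

0.16047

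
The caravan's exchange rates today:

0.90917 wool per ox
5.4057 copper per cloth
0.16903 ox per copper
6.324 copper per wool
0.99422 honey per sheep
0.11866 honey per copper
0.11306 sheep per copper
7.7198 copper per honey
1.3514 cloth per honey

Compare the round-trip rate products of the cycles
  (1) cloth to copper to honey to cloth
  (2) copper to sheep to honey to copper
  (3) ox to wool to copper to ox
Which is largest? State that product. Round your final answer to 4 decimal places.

(1) 5.4057 × 0.11866 × 1.3514 = 0.86684
(2) 0.11306 × 0.99422 × 7.7198 = 0.86776
(3) 0.90917 × 6.324 × 0.16903 = 0.97185
Highest is cycle (3) at 0.9719 (≤1, no arbitrage).

0.9719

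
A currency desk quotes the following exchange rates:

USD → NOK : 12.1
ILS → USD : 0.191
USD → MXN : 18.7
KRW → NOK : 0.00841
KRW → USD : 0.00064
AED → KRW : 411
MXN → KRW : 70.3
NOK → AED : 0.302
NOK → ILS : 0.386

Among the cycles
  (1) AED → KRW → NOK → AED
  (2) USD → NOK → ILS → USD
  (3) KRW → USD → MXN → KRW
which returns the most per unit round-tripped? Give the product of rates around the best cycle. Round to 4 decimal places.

1.0439

(1) 411 × 0.00841 × 0.302 = 1.04387
(2) 12.1 × 0.386 × 0.191 = 0.89208
(3) 0.00064 × 18.7 × 70.3 = 0.84135
Highest is cycle (1) at 1.0439 (>1, arbitrage).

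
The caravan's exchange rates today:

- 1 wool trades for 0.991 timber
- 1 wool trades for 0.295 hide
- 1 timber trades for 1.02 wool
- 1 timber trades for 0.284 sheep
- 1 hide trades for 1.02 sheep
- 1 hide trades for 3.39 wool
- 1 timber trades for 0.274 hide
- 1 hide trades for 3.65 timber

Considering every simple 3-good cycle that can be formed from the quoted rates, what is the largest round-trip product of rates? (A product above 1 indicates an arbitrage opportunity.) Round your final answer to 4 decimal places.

1.0983

wool→hide→timber→wool: 0.295 × 3.65 × 1.02 = 1.09829
wool→timber→hide→wool: 0.991 × 0.274 × 3.39 = 0.92050
Maximum is wool→hide→timber→wool at 1.0983; arbitrage exists.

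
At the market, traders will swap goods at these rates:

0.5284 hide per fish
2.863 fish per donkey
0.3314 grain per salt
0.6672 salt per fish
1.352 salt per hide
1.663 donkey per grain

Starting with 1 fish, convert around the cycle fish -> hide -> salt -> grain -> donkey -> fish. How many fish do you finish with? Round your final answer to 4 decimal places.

1 fish × 0.5284 = 0.5284 hide
0.5284 hide × 1.352 = 0.7143968 salt
0.7143968 salt × 0.3314 = 0.23675109952 grain
0.23675109952 grain × 1.663 = 0.39371707850176 donkey
0.39371707850176 donkey × 2.863 = 1.12721199575053888 fish

1.1272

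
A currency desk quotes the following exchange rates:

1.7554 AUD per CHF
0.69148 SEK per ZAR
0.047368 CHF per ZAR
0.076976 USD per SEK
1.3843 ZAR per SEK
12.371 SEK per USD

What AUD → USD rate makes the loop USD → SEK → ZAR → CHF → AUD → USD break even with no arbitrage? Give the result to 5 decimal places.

Known legs of the cycle: 12.371 × 1.3843 × 0.047368 × 1.7554 = 1.42395468195769616
For no arbitrage the full-cycle product must be 1, so the missing rate is 1 / 1.42395468195769616 ≈ 0.7022695.

0.70227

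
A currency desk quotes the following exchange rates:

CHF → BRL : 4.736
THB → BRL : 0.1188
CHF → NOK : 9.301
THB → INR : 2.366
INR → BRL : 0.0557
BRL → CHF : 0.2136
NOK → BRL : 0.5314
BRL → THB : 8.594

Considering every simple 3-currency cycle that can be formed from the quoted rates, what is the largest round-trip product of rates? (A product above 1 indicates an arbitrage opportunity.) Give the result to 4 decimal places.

INR→BRL→THB→INR: 0.0557 × 8.594 × 2.366 = 1.13257
CHF→NOK→BRL→CHF: 9.301 × 0.5314 × 0.2136 = 1.05573
Maximum is INR→BRL→THB→INR at 1.1326; arbitrage exists.

1.1326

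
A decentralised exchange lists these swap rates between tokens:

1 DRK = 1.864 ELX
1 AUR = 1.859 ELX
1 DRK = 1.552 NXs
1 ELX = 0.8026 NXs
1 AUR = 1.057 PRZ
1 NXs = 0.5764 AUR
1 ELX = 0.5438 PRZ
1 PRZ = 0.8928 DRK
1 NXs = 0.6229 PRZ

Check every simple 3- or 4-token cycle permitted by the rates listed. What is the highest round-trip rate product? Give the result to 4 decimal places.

0.9050

PRZ→DRK→ELX→PRZ: 0.8928 × 1.864 × 0.5438 = 0.90498
PRZ→DRK→NXs→PRZ: 0.8928 × 1.552 × 0.6229 = 0.86311
AUR→ELX→NXs→AUR: 1.859 × 0.8026 × 0.5764 = 0.86001
PRZ→DRK→NXs→AUR→PRZ: 0.8928 × 1.552 × 0.5764 × 1.057 = 0.84420
PRZ→DRK→ELX→NXs→PRZ: 0.8928 × 1.864 × 0.8026 × 0.6229 = 0.83199
Maximum is PRZ→DRK→ELX→PRZ at 0.9050; no arbitrage — every cycle loses value.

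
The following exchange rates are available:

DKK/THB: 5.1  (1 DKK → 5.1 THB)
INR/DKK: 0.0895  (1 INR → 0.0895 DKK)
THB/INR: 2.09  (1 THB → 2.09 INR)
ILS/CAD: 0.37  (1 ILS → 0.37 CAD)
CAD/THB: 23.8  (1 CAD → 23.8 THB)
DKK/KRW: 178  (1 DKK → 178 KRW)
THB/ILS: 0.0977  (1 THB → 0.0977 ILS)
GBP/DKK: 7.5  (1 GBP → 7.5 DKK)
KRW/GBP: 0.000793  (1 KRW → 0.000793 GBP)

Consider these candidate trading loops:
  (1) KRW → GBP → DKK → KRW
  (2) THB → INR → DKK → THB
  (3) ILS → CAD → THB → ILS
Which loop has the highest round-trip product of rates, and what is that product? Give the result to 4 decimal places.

(1) 0.000793 × 7.5 × 178 = 1.05866
(2) 2.09 × 0.0895 × 5.1 = 0.95398
(3) 0.37 × 23.8 × 0.0977 = 0.86035
Highest is cycle (1) at 1.0587 (>1, arbitrage).

1.0587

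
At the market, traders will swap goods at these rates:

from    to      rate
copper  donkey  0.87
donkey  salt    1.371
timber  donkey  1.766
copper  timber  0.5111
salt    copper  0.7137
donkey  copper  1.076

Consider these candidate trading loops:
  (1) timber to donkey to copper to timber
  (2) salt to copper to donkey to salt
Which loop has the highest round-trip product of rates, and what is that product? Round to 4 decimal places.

(1) 1.766 × 1.076 × 0.5111 = 0.97120
(2) 0.7137 × 0.87 × 1.371 = 0.85128
Highest is cycle (1) at 0.9712 (≤1, no arbitrage).

0.9712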